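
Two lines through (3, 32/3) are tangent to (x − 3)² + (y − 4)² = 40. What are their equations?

Write the tangent as mx − y + (32/3 − m·(3)) = 0 and set its distance from the centre to 2√10:
(0m − (−20/3))² = 40(m² + 1)
9m² − 1 = 0, so m = 1/3 or m = −1/3.
Through (3, 32/3) these give x − 3y = −29 and x + 3y = 35.

x − 3y = −29 and x + 3y = 35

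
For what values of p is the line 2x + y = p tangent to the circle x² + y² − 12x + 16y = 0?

The line touches the circle iff its distance from (6, −8) is 10:
|2·6 + 1·(−8) − p| / √5 = 10
|p − (4)| = 10√5.

p = 4 ± 10√5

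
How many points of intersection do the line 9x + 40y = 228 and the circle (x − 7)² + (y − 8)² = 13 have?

d² = (9·7 + 40·8 − (228))²/1681 = 24025/1681; r² = 13.
Since d² > r², the line lies outside the circle.

0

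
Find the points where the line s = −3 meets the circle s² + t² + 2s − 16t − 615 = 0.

(−3, −18) and (−3, 34)

The line gives s = −3. Substituting into the circle:
t² − 16t − 612 = 0
t = 34 or t = −18, giving (−3, 34) and (−3, −18).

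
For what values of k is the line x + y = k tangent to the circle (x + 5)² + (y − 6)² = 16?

The line touches the circle iff its distance from (−5, 6) is 4:
|1·(−5) + 1·6 − k| / √2 = 4
|k − (1)| = 4√2.

k = 1 ± 4√2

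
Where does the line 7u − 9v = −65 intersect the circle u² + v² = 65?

(−8, 1) and (1, 8)

Express v = (65 + 7u)/9 and substitute into the circle:
130u² + 910u − 1040 = 0  ⟹  u² + 7u − 8 = 0
u = 1 or u = −8, giving (1, 8) and (−8, 1).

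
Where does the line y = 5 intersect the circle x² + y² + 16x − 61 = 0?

From the line, y = 5. Substituting:
x² + 16x − 36 = 0
x = 2 or x = −18, giving (2, 5) and (−18, 5).

(−18, 5) and (2, 5)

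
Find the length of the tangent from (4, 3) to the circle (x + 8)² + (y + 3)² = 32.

The centre is (−8, −3) and r = 4√2. The square of the distance from P to the centre is 144 + 36 = 180.
Power of the point: PT² = |PO|² − r² = 148, so PT = 2√37.

2√37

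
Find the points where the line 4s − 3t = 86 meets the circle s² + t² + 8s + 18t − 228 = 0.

Substitute t = (−86 + 4s)/3:
25s² − 400s + 700 = 0  ⟹  s² − 16s + 28 = 0
s = 14 or s = 2, giving (14, −10) and (2, −26).

(2, −26) and (14, −10)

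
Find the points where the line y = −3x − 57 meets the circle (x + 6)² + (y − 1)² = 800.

(−26, 21) and (−10, −27)

From the line, y = −3x − 57. Substituting:
10x² + 360x + 2600 = 0  ⟹  x² + 36x + 260 = 0
x = −10 or x = −26, giving (−10, −27) and (−26, 21).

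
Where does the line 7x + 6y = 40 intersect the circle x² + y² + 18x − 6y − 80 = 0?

(−8, 16) and (4, 2)

From the line, y = (40 − 7x)/6. Substituting:
85x² + 340x − 2720 = 0  ⟹  x² + 4x − 32 = 0
x = 4 or x = −8, giving (4, 2) and (−8, 16).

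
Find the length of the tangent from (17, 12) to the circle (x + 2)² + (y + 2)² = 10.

With centre O = (−2, −2), |OP|² = 557 and r² = 10.
Power of the point: PT² = |PO|² − r² = 547, so PT = √547.

√547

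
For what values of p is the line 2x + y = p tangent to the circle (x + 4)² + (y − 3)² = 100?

p = −5 ± 10√5

The line touches the circle iff its distance from (−4, 3) is 10:
|2·(−4) + 1·3 − p| / √5 = 10
|p − (−5)| = 10√5.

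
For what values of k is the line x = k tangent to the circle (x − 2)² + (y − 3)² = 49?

The line touches the circle iff its distance from (2, 3) is 7:
|1·2 + 0·3 − k| / √1 = 7
|k − (2)| = 7, so k = 9 or k = −5.

k = −5 or k = 9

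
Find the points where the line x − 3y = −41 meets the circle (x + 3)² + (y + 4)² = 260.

(−11, 10) and (−5, 12)

Substitute y = (41 + x)/3:
10x² + 160x + 550 = 0  ⟹  x² + 16x + 55 = 0
x = −5 or x = −11, giving (−5, 12) and (−11, 10).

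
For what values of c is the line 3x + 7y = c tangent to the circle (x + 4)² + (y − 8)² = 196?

For a tangent, require d(centre, line) = r = 14.
|3·(−4) + 7·8 − c| / √58 = 14
|c − (44)| = 14√58.

c = 44 ± 14√58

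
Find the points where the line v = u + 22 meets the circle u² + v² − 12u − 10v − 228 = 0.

(−9, 13) and (−2, 20)

From the line, v = u + 22. Substituting:
2u² + 22u + 36 = 0  ⟹  u² + 11u + 18 = 0
u = −2 or u = −9, giving (−2, 20) and (−9, 13).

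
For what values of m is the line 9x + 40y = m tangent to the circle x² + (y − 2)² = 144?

m = −412 or m = 572

The line touches the circle iff its distance from (0, 2) is 12:
|9·0 + 40·2 − m| / √1681 = 12
|m − (80)| = 12·41, so m = 572 or m = −412.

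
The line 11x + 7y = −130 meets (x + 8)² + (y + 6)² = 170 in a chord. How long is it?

2√170

Centre (−8, −6), r² = 170. Perpendicular distance d from centre to line = |0| / √170 = 0/√170.
Half the chord is √(r² − d²) = √(170), so the full chord is 2√170.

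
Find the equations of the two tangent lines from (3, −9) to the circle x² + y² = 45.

x + 2y = −15 and 2x − y = 15

Let a tangent through (3, −9) have slope m. Its distance from (0, 0) must equal 3√5:
(−3m − (9))² = 45(m² + 1)
2m² − 3m − 2 = 0, so m = −1/2 or m = 2.
With m = −1/2: x + 2y = −15. With m = 2: 2x − y = 15.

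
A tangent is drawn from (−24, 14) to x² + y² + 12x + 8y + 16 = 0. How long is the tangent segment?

6√17

The centre is (−6, −4) and r = 6. The square of the distance from P to the centre is 324 + 324 = 648.
By the tangent–radius right angle, tangent length = √(|PO|² − r²) = √612 = 6√17.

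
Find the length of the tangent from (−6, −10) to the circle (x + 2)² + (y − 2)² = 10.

5√6

With centre O = (−2, 2), |OP|² = 160 and r² = 10.
Power of the point: PT² = |PO|² − r² = 150, so PT = 5√6.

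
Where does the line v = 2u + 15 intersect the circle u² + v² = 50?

From the line, v = 2u + 15. Substituting:
5u² + 60u + 175 = 0  ⟹  u² + 12u + 35 = 0
u = −5 or u = −7, giving (−5, 5) and (−7, 1).

(−7, 1) and (−5, 5)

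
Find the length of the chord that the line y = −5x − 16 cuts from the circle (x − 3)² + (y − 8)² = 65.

√26

Substitute y = −5x − 16:
26x² + 234x + 520 = 0  ⟹  x² + 9x + 20 = 0
x = −4 or x = −5, giving (−4, 4) and (−5, 9).
|(−4, 4) − (−5, 9)| = √((1)² + (−5)²) = √26.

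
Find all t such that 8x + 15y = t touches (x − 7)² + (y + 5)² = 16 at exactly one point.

Tangency holds when the distance from the centre (7, −5) to the line equals the radius 4:
|8·7 + 15·(−5) − t| / √289 = 4
|t − (−19)| = 4·17, so t = 49 or t = −87.

t = −87 or t = 49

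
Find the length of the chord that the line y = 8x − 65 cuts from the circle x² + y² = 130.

The distance from (0, 0) to the line is 65/√65, and r² = 130.
Chord = 2√(r² − d²) = 2·√(65) = 2√65.

2√65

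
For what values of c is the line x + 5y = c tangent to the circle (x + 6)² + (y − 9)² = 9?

c = 39 ± 3√26

For a tangent, require d(centre, line) = r = 3.
|1·(−6) + 5·9 − c| / √26 = 3
|c − (39)| = 3√26.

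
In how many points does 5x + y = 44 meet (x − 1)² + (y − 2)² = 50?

d² = (5·1 + 1·2 − (44))²/26 = 1369/26; r² = 50.
Since d² > r², the line lies outside the circle.

0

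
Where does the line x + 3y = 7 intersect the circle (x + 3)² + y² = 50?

(−8, 5) and (4, 1)

Substitute y = (7 − x)/3:
10x² + 40x − 320 = 0  ⟹  x² + 4x − 32 = 0
x = 4 or x = −8, giving (4, 1) and (−8, 5).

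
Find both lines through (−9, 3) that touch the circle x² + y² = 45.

A line y − (3) = m(x − (−9)) is tangent when its distance from (0, 0) is 3√5:
[m·(9) − (−3)]² = 45(m² + 1)
2m² + 3m − 2 = 0, so m = −2 or m = 1/2.
Through (−9, 3) these give 2x + y = −15 and x − 2y = −15.

2x + y = −15 and x − 2y = −15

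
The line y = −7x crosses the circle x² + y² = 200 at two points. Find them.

(−2, 14) and (2, −14)

From the line, y = −7x. Substituting:
50x² − 200 = 0  ⟹  x² − 4 = 0
x = 2 or x = −2, giving (2, −14) and (−2, 14).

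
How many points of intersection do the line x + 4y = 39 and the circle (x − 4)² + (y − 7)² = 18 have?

Substituting the line into the circle gives 17x² − 150x + 89 = 0.
Δ = 22500 − 6052 = 16448.
Two real roots: the line is a secant.

2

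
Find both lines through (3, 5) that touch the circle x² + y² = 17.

x − 4y = −17 and 4x + y = 17

Write the tangent as mx − y + (5 − m·(3)) = 0 and set its distance from the centre to √17:
[m·(−3) − (−5)]² = 17(m² + 1)
4m² + 15m − 4 = 0, so m = 1/4 or m = −4.
With m = 1/4: x − 4y = −17. With m = −4: 4x + y = 17.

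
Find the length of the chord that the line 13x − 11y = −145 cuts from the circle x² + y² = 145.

√290

From the line, y = (145 + 13x)/11. Substituting:
290x² + 3770x + 3480 = 0  ⟹  x² + 13x + 12 = 0
x = −1 or x = −12, giving (−1, 12) and (−12, −1).
Chord length = distance between (−1, 12) and (−12, −1) = √290 = √290.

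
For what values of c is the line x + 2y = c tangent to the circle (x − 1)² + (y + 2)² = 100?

c = −3 ± 10√5

The line touches the circle iff its distance from (1, −2) is 10:
|1·1 + 2·(−2) − c| / √5 = 10
|c − (−3)| = 10√5.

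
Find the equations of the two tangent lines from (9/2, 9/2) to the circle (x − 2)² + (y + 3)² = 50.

Write the tangent as mx − y + (9/2 − m·(9/2)) = 0 and set its distance from the centre to 5√2:
[m·(−5/2) − (−15/2)]² = 50(m² + 1)
7m² + 6m − 1 = 0, so m = −1 or m = 1/7.
Through (9/2, 9/2) these give x + y = 9 and x − 7y = −27.

x + y = 9 and x − 7y = −27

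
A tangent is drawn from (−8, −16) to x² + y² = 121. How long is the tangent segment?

√199

With centre O = (0, 0), |OP|² = 320 and r² = 121.
By the tangent–radius right angle, tangent length = √(|PO|² − r²) = √199.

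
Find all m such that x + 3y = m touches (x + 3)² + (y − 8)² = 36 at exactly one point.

For a tangent, require d(centre, line) = r = 6.
|1·(−3) + 3·8 − m| / √10 = 6
|m − (21)| = 6√10.

m = 21 ± 6√10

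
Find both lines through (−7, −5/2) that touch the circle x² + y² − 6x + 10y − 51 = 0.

A line y − (−5/2) = m(x − (−7)) is tangent when its distance from (3, −5) is √85:
(10m − (−5/2))² = 85(m² + 1)
12m² + 40m − 63 = 0, so m = 7/6 or m = −9/2.
Through (−7, −5/2) these give 7x − 6y = −34 and 9x + 2y = −68.

7x − 6y = −34 and 9x + 2y = −68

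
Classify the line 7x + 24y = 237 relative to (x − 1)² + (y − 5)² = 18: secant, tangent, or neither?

neither

Substituting the line into the circle gives 625x² − 2790x + 3897 = 0.
Discriminant = (−2790)² − 4·625·(3897) = −1958400 < 0.
No real roots: the line does not meet the circle.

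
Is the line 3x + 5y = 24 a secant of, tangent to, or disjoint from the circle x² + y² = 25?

Substituting the line into the circle gives 34x² − 144x − 49 = 0.
Discriminant = (−144)² − 4·34·(−49) = 27400 > 0.
Two real roots: the line is a secant.

secant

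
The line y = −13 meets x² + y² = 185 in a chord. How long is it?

8

The distance from (0, 0) to the line is 13, and r² = 185.
Chord = 2√(r² − d²) = 2·√(16) = 8.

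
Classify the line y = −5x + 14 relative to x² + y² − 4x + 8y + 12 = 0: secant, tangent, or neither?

Substituting the line into the circle gives 26x² − 184x + 320 = 0.
Discriminant = (−184)² − 4·26·(320) = 576 > 0.
Two real roots: the line is a secant.

secant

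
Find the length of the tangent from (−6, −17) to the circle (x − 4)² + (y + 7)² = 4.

14

The centre is (4, −7) and r = 2. The square of the distance from P to the centre is 100 + 100 = 200.
Power of the point: PT² = |PO|² − r² = 196, so PT = 14.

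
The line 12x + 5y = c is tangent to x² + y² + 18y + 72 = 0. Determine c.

Tangency holds when the distance from the centre (0, −9) to the line equals the radius 3:
|12·0 + 5·(−9) − c| / √169 = 3
|c − (−45)| = 3·13, so c = −6 or c = −84.

c = −84 or c = −6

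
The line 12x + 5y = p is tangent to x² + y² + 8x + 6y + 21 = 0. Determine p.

The line touches the circle iff its distance from (−4, −3) is 2:
|12·(−4) + 5·(−3) − p| / √169 = 2
|p − (−63)| = 2·13, so p = −37 or p = −89.

p = −89 or p = −37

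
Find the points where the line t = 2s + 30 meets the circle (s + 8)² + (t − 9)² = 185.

Substitute t = 2s + 30:
5s² + 100s + 320 = 0  ⟹  s² + 20s + 64 = 0
s = −4 or s = −16, giving (−4, 22) and (−16, −2).

(−16, −2) and (−4, 22)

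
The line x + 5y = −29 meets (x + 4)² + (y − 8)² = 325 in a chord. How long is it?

5√26

Centre (−4, 8), r² = 325. Perpendicular distance d from centre to line = |65| / √26 = 65/√26.
Chord = 2√(r² − d²) = 2·√(325/2) = 5√26.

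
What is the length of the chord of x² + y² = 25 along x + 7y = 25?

5√2

Express y = (25 − x)/7 and substitute into the circle:
50x² − 50x − 600 = 0  ⟹  x² − x − 12 = 0
x = 4 or x = −3, giving (4, 3) and (−3, 4).
Chord length = distance between (4, 3) and (−3, 4) = √50 = 5√2.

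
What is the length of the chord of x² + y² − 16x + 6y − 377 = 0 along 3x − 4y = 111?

30

The distance from (8, −3) to the line is 75/√25, and r² = 450.
Chord = 2√(r² − d²) = 2·√(225) = 30.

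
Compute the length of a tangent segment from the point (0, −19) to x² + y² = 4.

√357

The centre is (0, 0) and r = 2. The square of the distance from P to the centre is 0 + 361 = 361.
By the tangent–radius right angle, tangent length = √(|PO|² − r²) = √357.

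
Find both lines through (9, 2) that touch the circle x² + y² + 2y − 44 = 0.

x + 2y = 13 and 2x − y = 16

Let a tangent through (9, 2) have slope m. Its distance from (0, −1) must equal 3√5:
[m·(−9) − (−3)]² = 45(m² + 1)
2m² − 3m − 2 = 0, so m = −1/2 or m = 2.
With m = −1/2: x + 2y = 13. With m = 2: 2x − y = 16.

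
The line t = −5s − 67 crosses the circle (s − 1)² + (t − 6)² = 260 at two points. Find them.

(−15, 8) and (−13, −2)

From the line, t = −5s − 67. Substituting:
26s² + 728s + 5070 = 0  ⟹  s² + 28s + 195 = 0
s = −13 or s = −15, giving (−13, −2) and (−15, 8).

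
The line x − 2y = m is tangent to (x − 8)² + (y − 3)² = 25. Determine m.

The line touches the circle iff its distance from (8, 3) is 5:
|1·8 − 2·3 − m| / √5 = 5
|m − (2)| = 5√5.

m = 2 ± 5√5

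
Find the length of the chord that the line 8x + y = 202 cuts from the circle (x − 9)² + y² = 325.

2√65

Express y = −8x + 202 and substitute into the circle:
65x² − 3250x + 40560 = 0  ⟹  x² − 50x + 624 = 0
x = 26 or x = 24, giving (26, −6) and (24, 10).
|(26, −6) − (24, 10)| = √((2)² + (−16)²) = 2√65.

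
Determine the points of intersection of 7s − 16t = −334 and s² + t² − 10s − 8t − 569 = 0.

(−18, 13) and (14, 27)

Substitute t = (334 + 7s)/16:
305s² + 1220s − 76860 = 0  ⟹  s² + 4s − 252 = 0
s = 14 or s = −18, giving (14, 27) and (−18, 13).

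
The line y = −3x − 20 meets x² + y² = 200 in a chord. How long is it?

Express y = −3x − 20 and substitute into the circle:
10x² + 120x + 200 = 0  ⟹  x² + 12x + 20 = 0
x = −2 or x = −10, giving (−2, −14) and (−10, 10).
Chord length = distance between (−2, −14) and (−10, 10) = √640 = 8√10.

8√10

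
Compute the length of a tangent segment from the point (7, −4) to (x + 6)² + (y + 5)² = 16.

√154

With centre O = (−6, −5), |OP|² = 170 and r² = 16.
By the tangent–radius right angle, tangent length = √(|PO|² − r²) = √154.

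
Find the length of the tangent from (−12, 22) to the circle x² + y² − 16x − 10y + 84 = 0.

With centre O = (8, 5), |OP|² = 689 and r² = 5.
By the tangent–radius right angle, tangent length = √(|PO|² − r²) = √684 = 6√19.

6√19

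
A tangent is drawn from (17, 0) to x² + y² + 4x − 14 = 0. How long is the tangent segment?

Centre (−2, 0), r² = 18. |PO|² = (19)² + (0)² = 361.
By the tangent–radius right angle, tangent length = √(|PO|² − r²) = √343 = 7√7.

7√7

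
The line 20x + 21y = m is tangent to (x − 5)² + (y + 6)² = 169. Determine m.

The line touches the circle iff its distance from (5, −6) is 13:
|20·5 + 21·(−6) − m| / √841 = 13
|m − (−26)| = 13·29, so m = 351 or m = −403.

m = −403 or m = 351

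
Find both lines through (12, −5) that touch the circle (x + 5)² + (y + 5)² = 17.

Let a tangent through (12, −5) have slope m. Its distance from (−5, −5) must equal √17:
[m·(−17) − (0)]² = 17(m² + 1)
16m² − 1 = 0, so m = −1/4 or m = 1/4.
Through (12, −5) these give x + 4y = −8 and x − 4y = 32.

x + 4y = −8 and x − 4y = 32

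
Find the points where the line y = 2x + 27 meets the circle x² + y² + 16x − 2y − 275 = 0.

Substitute y = 2x + 27:
5x² + 120x + 400 = 0  ⟹  x² + 24x + 80 = 0
x = −4 or x = −20, giving (−4, 19) and (−20, −13).

(−20, −13) and (−4, 19)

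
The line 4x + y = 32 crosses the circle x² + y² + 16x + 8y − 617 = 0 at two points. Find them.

From the line, y = −4x + 32. Substituting:
17x² − 272x + 663 = 0  ⟹  x² − 16x + 39 = 0
x = 13 or x = 3, giving (13, −20) and (3, 20).

(3, 20) and (13, −20)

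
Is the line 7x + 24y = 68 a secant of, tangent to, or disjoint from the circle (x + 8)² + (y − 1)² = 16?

Substituting the line into the circle gives 625x² + 8600x + 29584 = 0.
Δ = 73960000 − 73960000 = 0.
A repeated root: the line is tangent.

tangent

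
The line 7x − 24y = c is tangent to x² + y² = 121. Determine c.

c = −275 or c = 275

The line touches the circle iff its distance from (0, 0) is 11:
|7·0 − 24·0 − c| / √625 = 11
|c| = 11·25, so c = 275 or c = −275.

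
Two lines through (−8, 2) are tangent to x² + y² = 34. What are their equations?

5x + 3y = −34 and 3x − 5y = −34

A line y − (2) = m(x − (−8)) is tangent when its distance from (0, 0) is √34:
[m·(8) − (−2)]² = 34(m² + 1)
15m² + 16m − 15 = 0, so m = −5/3 or m = 3/5.
With m = −5/3: 5x + 3y = −34. With m = 3/5: 3x − 5y = −34.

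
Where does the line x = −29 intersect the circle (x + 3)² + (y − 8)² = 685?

(−29, 5) and (−29, 11)

The line gives x = −29. Substituting into the circle:
y² − 16y + 55 = 0
y = 11 or y = 5, giving (−29, 11) and (−29, 5).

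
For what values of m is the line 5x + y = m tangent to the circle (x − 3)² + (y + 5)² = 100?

The line touches the circle iff its distance from (3, −5) is 10:
|5·3 + 1·(−5) − m| / √26 = 10
|m − (10)| = 10√26.

m = 10 ± 10√26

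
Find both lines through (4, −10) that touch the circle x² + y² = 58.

A line y − (−10) = m(x − (4)) is tangent when its distance from (0, 0) is √58:
[m·(−4) − (10)]² = 58(m² + 1)
21m² − 40m − 21 = 0, so m = 7/3 or m = −3/7.
Through (4, −10) these give 7x − 3y = 58 and 3x + 7y = −58.

7x − 3y = 58 and 3x + 7y = −58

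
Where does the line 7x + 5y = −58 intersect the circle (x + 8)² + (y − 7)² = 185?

(−19, 15) and (−4, −6)

From the line, y = (−58 − 7x)/5. Substituting:
74x² + 1702x + 5624 = 0  ⟹  x² + 23x + 76 = 0
x = −4 or x = −19, giving (−4, −6) and (−19, 15).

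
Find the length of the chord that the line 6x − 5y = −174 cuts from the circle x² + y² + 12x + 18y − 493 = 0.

2√61

Centre (−6, −9), r² = 610. Perpendicular distance d from centre to line = |183| / √61 = 183/√61.
Half the chord is √(r² − d²) = √(61), so the full chord is 2√61.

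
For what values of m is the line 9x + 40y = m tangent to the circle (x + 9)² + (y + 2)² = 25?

m = −366 or m = 44

For a tangent, require d(centre, line) = r = 5.
|9·(−9) + 40·(−2) − m| / √1681 = 5
|m − (−161)| = 5·41, so m = 44 or m = −366.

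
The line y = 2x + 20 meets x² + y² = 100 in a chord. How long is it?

4√5

The distance from (0, 0) to the line is 20/√5, and r² = 100.
Half the chord is √(r² − d²) = √(20), so the full chord is 4√5.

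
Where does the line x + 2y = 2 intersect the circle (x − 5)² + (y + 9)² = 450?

From the line, y = (2 − x)/2. Substituting:
5x² − 80x − 1300 = 0  ⟹  x² − 16x − 260 = 0
x = 26 or x = −10, giving (26, −12) and (−10, 6).

(−10, 6) and (26, −12)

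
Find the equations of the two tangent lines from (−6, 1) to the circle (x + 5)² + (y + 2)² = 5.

A line y − (1) = m(x − (−6)) is tangent when its distance from (−5, −2) is √5:
(1m − (−3))² = 5(m² + 1)
2m² − 3m − 2 = 0, so m = −1/2 or m = 2.
Through (−6, 1) these give x + 2y = −4 and 2x − y = −13.

x + 2y = −4 and 2x − y = −13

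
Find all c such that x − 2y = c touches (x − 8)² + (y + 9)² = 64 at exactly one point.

The line touches the circle iff its distance from (8, −9) is 8:
|1·8 − 2·(−9) − c| / √5 = 8
|c − (26)| = 8√5.

c = 26 ± 8√5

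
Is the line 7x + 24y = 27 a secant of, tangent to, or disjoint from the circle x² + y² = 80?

d² = (7·0 + 24·0 − (27))²/625 = 729/625; r² = 80.
Since d² < r², the line cuts the circle twice.

secant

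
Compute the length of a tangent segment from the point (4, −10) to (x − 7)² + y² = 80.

With centre O = (7, 0), |OP|² = 109 and r² = 80.
Power of the point: PT² = |PO|² − r² = 29, so PT = √29.

√29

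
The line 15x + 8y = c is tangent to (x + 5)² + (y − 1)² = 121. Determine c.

Tangency holds when the distance from the centre (−5, 1) to the line equals the radius 11:
|15·(−5) + 8·1 − c| / √289 = 11
|c − (−67)| = 11·17, so c = 120 or c = −254.

c = −254 or c = 120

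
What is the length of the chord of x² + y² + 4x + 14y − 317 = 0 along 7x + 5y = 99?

Substitute y = (99 − 7x)/5:
74x² − 1776x + 8806 = 0  ⟹  x² − 24x + 119 = 0
x = 17 or x = 7, giving (17, −4) and (7, 10).
|(17, −4) − (7, 10)| = √((10)² + (−14)²) = 2√74.

2√74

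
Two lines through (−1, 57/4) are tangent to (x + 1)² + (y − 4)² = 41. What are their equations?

Write the tangent as mx − y + (57/4 − m·(−1)) = 0 and set its distance from the centre to √41:
(0m − (−41/4))² = 41(m² + 1)
16m² − 25 = 0, so m = 5/4 or m = −5/4.
With m = 5/4: 5x − 4y = −62. With m = −5/4: 5x + 4y = 52.

5x − 4y = −62 and 5x + 4y = 52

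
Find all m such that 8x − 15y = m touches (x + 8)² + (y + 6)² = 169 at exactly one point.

Tangency holds when the distance from the centre (−8, −6) to the line equals the radius 13:
|8·(−8) − 15·(−6) − m| / √289 = 13
|m − (26)| = 13·17, so m = 247 or m = −195.

m = −195 or m = 247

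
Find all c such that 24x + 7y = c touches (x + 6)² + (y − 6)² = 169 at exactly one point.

c = −427 or c = 223

Tangency holds when the distance from the centre (−6, 6) to the line equals the radius 13:
|24·(−6) + 7·6 − c| / √625 = 13
|c − (−102)| = 13·25, so c = 223 or c = −427.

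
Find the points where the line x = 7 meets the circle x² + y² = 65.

The line gives x = 7. Substituting into the circle:
y² − 16 = 0
y = 4 or y = −4, giving (7, 4) and (7, −4).

(7, −4) and (7, 4)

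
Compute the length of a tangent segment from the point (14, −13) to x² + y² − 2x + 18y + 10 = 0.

Centre (1, −9), r² = 72. |PO|² = (13)² + (−4)² = 185.
Power of the point: PT² = |PO|² − r² = 113, so PT = √113.

√113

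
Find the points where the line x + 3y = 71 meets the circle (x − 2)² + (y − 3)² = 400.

(2, 23) and (14, 19)

Substitute y = (71 − x)/3:
10x² − 160x + 280 = 0  ⟹  x² − 16x + 28 = 0
x = 14 or x = 2, giving (14, 19) and (2, 23).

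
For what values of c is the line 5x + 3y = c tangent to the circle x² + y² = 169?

Tangency holds when the distance from the centre (0, 0) to the line equals the radius 13:
|5·0 + 3·0 − c| / √34 = 13
|c| = 13√34.

c = ±13√34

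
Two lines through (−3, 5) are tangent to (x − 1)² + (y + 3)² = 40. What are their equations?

3x − y = −14 and x + 3y = 12

Write the tangent as mx − y + (5 − m·(−3)) = 0 and set its distance from the centre to 2√10:
[m·(4) − (−8)]² = 40(m² + 1)
3m² − 8m − 3 = 0, so m = 3 or m = −1/3.
With m = 3: 3x − y = −14. With m = −1/3: x + 3y = 12.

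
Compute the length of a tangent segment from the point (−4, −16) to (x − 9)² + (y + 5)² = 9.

The centre is (9, −5) and r = 3. The square of the distance from P to the centre is 169 + 121 = 290.
Power of the point: PT² = |PO|² − r² = 281, so PT = √281.

√281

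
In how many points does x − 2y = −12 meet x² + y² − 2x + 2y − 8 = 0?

Substituting the line into the circle gives 5x² + 20x + 160 = 0.
Δ = 400 − 3200 = −2800.
No real roots: the line does not meet the circle.

0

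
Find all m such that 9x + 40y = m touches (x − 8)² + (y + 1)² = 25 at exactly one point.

For a tangent, require d(centre, line) = r = 5.
|9·8 + 40·(−1) − m| / √1681 = 5
|m − (32)| = 5·41, so m = 237 or m = −173.

m = −173 or m = 237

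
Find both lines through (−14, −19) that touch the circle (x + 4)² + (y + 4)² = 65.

4x − 7y = 77 and 8x − y = −93

Write the tangent as mx − y + (−19 − m·(−14)) = 0 and set its distance from the centre to √65:
(10m − (15))² = 65(m² + 1)
7m² − 60m + 32 = 0, so m = 4/7 or m = 8.
Through (−14, −19) these give 4x − 7y = 77 and 8x − y = −93.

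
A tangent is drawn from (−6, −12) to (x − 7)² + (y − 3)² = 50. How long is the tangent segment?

Centre (7, 3), r² = 50. |PO|² = (−13)² + (−15)² = 394.
By the tangent–radius right angle, tangent length = √(|PO|² − r²) = √344 = 2√86.

2√86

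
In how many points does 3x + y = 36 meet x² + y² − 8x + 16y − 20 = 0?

0

d² = (3·4 + 1·(−8) − (36))²/10 = 512/5; r² = 100.
Since d² > r², the line lies outside the circle.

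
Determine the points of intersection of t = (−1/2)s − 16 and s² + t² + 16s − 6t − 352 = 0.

(−28, −2) and (0, −16)

From the line, t = (−32 − s)/2. Substituting:
5s² + 140s = 0  ⟹  s² + 28s = 0
s = 0 or s = −28, giving (0, −16) and (−28, −2).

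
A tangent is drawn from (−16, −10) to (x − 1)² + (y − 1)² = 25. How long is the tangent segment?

Centre (1, 1), r² = 25. |PO|² = (−17)² + (−11)² = 410.
The tangent meets the radius at right angles, so tangent² = |PO|² − r² = 410 − 25 = 385.

√385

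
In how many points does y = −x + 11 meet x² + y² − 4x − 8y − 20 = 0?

Substituting the line into the circle gives 2x² − 18x + 13 = 0.
Discriminant = (−18)² − 4·2·(13) = 220 > 0.
Two real roots: the line is a secant.

2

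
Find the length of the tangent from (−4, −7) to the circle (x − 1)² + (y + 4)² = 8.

√26

The centre is (1, −4) and r = 2√2. The square of the distance from P to the centre is 25 + 9 = 34.
The tangent meets the radius at right angles, so tangent² = |PO|² − r² = 34 − 8 = 26.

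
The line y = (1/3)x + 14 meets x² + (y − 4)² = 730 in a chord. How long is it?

The distance from (0, 4) to the line is 30/√10, and r² = 730.
Chord = 2√(r² − d²) = 2·√(640) = 16√10.

16√10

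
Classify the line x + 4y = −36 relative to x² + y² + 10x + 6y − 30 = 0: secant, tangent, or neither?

secant

d² = (1·(−5) + 4·(−3) − (−36))²/17 = 361/17; r² = 64.
Since d² < r², the line cuts the circle twice.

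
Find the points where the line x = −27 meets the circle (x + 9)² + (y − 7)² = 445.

The line gives x = −27. Substituting into the circle:
y² − 14y − 72 = 0
y = 18 or y = −4, giving (−27, 18) and (−27, −4).

(−27, −4) and (−27, 18)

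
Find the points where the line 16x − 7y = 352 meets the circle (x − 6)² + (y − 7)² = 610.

(15, −16) and (29, 16)

Substitute y = (−352 + 16x)/7:
305x² − 13420x + 132675 = 0  ⟹  x² − 44x + 435 = 0
x = 29 or x = 15, giving (29, 16) and (15, −16).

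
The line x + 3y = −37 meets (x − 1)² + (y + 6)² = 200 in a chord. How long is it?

8√10

Centre (1, −6), r² = 200. Perpendicular distance d from centre to line = |20| / √10 = 20/√10.
Half the chord is √(r² − d²) = √(160), so the full chord is 8√10.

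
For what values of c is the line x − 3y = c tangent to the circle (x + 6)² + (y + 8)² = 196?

The line touches the circle iff its distance from (−6, −8) is 14:
|1·(−6) − 3·(−8) − c| / √10 = 14
|c − (18)| = 14√10.

c = 18 ± 14√10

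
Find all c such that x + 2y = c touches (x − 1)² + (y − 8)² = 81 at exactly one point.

c = 17 ± 9√5

The line touches the circle iff its distance from (1, 8) is 9:
|1·1 + 2·8 − c| / √5 = 9
|c − (17)| = 9√5.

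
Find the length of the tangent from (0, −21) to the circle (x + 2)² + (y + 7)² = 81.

√119

Centre (−2, −7), r² = 81. |PO|² = (2)² + (−14)² = 200.
By the tangent–radius right angle, tangent length = √(|PO|² − r²) = √119.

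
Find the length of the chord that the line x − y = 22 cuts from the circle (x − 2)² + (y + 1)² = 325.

17√2

Centre (2, −1), r² = 325. Perpendicular distance d from centre to line = |−19| / √2 = 19/√2.
Half the chord is √(r² − d²) = √(289/2), so the full chord is 17√2.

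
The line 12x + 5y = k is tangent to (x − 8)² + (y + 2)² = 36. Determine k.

k = 8 or k = 164

Tangency holds when the distance from the centre (8, −2) to the line equals the radius 6:
|12·8 + 5·(−2) − k| / √169 = 6
|k − (86)| = 6·13, so k = 164 or k = 8.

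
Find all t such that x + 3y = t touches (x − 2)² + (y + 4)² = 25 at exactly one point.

Tangency holds when the distance from the centre (2, −4) to the line equals the radius 5:
|1·2 + 3·(−4) − t| / √10 = 5
|t − (−10)| = 5√10.

t = −10 ± 5√10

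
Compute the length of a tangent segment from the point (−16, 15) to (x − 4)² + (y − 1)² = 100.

4√31

The centre is (4, 1) and r = 10. The square of the distance from P to the centre is 400 + 196 = 596.
The tangent meets the radius at right angles, so tangent² = |PO|² − r² = 596 − 100 = 496.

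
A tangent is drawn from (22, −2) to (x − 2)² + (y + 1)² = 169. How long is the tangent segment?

The centre is (2, −1) and r = 13. The square of the distance from P to the centre is 400 + 1 = 401.
By the tangent–radius right angle, tangent length = √(|PO|² − r²) = √232 = 2√58.

2√58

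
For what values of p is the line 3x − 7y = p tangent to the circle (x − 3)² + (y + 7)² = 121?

p = 58 ± 11√58

The line touches the circle iff its distance from (3, −7) is 11:
|3·3 − 7·(−7) − p| / √58 = 11
|p − (58)| = 11√58.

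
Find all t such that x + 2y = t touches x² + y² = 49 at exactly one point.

The line touches the circle iff its distance from (0, 0) is 7:
|1·0 + 2·0 − t| / √5 = 7
|t| = 7√5.

t = ±7√5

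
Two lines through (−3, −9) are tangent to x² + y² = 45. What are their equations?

A line y − (−9) = m(x − (−3)) is tangent when its distance from (0, 0) is 3√5:
[m·(3) − (9)]² = 45(m² + 1)
2m² + 3m − 2 = 0, so m = −2 or m = 1/2.
Through (−3, −9) these give 2x + y = −15 and x − 2y = 15.

2x + y = −15 and x − 2y = 15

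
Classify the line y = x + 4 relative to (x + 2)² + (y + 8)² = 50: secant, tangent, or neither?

tangent

Substituting the line into the circle gives 2x² + 28x + 98 = 0.
Discriminant = (28)² − 4·2·(98) = 0.
A repeated root: the line is tangent.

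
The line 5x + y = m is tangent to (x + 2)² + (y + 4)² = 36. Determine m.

For a tangent, require d(centre, line) = r = 6.
|5·(−2) + 1·(−4) − m| / √26 = 6
|m − (−14)| = 6√26.

m = −14 ± 6√26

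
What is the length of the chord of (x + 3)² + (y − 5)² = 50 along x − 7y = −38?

Substitute y = (38 + x)/7:
50x² + 300x − 2000 = 0  ⟹  x² + 6x − 40 = 0
x = 4 or x = −10, giving (4, 6) and (−10, 4).
Chord length = distance between (4, 6) and (−10, 4) = √200 = 10√2.

10√2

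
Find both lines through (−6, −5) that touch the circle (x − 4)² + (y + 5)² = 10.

Write the tangent as mx − y + (−5 − m·(−6)) = 0 and set its distance from the centre to √10:
[m·(10) − (0)]² = 10(m² + 1)
9m² − 1 = 0, so m = 1/3 or m = −1/3.
Through (−6, −5) these give x − 3y = 9 and x + 3y = −21.

x − 3y = 9 and x + 3y = −21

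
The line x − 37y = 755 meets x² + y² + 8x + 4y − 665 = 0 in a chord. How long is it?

From the line, y = (−755 + x)/37. Substituting:
1370x² + 9590x − 452100 = 0  ⟹  x² + 7x − 330 = 0
x = 15 or x = −22, giving (15, −20) and (−22, −21).
Chord length = distance between (15, −20) and (−22, −21) = √1370 = √1370.

√1370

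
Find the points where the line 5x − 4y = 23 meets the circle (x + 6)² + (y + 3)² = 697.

Express y = (−23 + 5x)/4 and substitute into the circle:
41x² + 82x − 10455 = 0  ⟹  x² + 2x − 255 = 0
x = 15 or x = −17, giving (15, 13) and (−17, −27).

(−17, −27) and (15, 13)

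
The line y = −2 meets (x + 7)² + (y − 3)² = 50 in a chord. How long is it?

Express y = −2 and substitute into the circle:
x² + 14x + 24 = 0
x = −2 or x = −12, giving (−2, −2) and (−12, −2).
|(−2, −2) − (−12, −2)| = √((10)² + (0)²) = 10.

10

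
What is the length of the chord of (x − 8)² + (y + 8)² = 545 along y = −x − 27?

19√2

The distance from (8, −8) to the line is 27/√2, and r² = 545.
Chord = 2√(r² − d²) = 2·√(361/2) = 19√2.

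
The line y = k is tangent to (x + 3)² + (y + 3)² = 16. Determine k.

k = −7 or k = 1

The line touches the circle iff its distance from (−3, −3) is 4:
|0·(−3) + 1·(−3) − k| / √1 = 4
|k − (−3)| = 4, so k = 1 or k = −7.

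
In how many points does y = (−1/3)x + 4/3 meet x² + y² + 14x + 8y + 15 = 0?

Substituting the line into the circle gives 10x² + 94x + 247 = 0.
Δ = 8836 − 9880 = −1044.
No real roots: the line does not meet the circle.

0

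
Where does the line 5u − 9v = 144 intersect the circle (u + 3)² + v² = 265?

Substitute v = (−144 + 5u)/9:
106u² − 954u = 0  ⟹  u² − 9u = 0
u = 9 or u = 0, giving (9, −11) and (0, −16).

(0, −16) and (9, −11)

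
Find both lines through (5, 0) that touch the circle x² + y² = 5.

x − 2y = 5 and x + 2y = 5

A line y − (0) = m(x − (5)) is tangent when its distance from (0, 0) is √5:
(−5m − (0))² = 5(m² + 1)
4m² − 1 = 0, so m = 1/2 or m = −1/2.
Through (5, 0) these give x − 2y = 5 and x + 2y = 5.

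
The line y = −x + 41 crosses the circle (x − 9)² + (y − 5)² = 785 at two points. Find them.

From the line, y = −x + 41. Substituting:
2x² − 90x + 592 = 0  ⟹  x² − 45x + 296 = 0
x = 37 or x = 8, giving (37, 4) and (8, 33).

(8, 33) and (37, 4)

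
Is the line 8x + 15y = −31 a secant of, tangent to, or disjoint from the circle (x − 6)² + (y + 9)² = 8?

disjoint

d² = (8·6 + 15·(−9) − (−31))²/289 = 3136/289; r² = 8.
Since d² > r², the line lies outside the circle.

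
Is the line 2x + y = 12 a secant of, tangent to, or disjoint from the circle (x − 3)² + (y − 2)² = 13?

secant

d² = (2·3 + 1·2 − (12))²/5 = 16/5; r² = 13.
Since d² < r², the line cuts the circle twice.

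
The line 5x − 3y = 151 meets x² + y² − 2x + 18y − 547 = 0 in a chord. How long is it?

5√34

The distance from (1, −9) to the line is 119/√34, and r² = 629.
Half the chord is √(r² − d²) = √(425/2), so the full chord is 5√34.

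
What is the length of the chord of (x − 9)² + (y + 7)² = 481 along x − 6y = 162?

Centre (9, −7), r² = 481. Perpendicular distance d from centre to line = |−111| / √37 = 111/√37.
Half the chord is √(r² − d²) = √(148), so the full chord is 4√37.

4√37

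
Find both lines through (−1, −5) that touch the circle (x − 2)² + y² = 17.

4x + y = −9 and x − 4y = 19

Let a tangent through (−1, −5) have slope m. Its distance from (2, 0) must equal √17:
(3m − (5))² = 17(m² + 1)
4m² + 15m − 4 = 0, so m = −4 or m = 1/4.
Through (−1, −5) these give 4x + y = −9 and x − 4y = 19.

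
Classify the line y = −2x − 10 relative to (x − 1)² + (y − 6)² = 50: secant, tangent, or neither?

Centre (1, 6), r² = 50. Distance² from centre to line = (18)²/5 = 324/5.
Since d² > r², the line lies outside the circle.

neither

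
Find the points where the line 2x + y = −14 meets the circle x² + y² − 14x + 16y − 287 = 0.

(−9, 4) and (7, −28)

From the line, y = −2x − 14. Substituting:
5x² + 10x − 315 = 0  ⟹  x² + 2x − 63 = 0
x = 7 or x = −9, giving (7, −28) and (−9, 4).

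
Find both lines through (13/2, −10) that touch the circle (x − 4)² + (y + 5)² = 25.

A line y − (−10) = m(x − (13/2)) is tangent when its distance from (4, −5) is 5:
(−5/2m − (5))² = 25(m² + 1)
3m² − 4m = 0, so m = 4/3 or m = 0.
Through (13/2, −10) these give 4x − 3y = 56 and y = −10.

4x − 3y = 56 and y = −10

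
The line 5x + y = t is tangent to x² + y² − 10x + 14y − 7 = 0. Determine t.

t = 18 ± 9√26

For a tangent, require d(centre, line) = r = 9.
|5·5 + 1·(−7) − t| / √26 = 9
|t − (18)| = 9√26.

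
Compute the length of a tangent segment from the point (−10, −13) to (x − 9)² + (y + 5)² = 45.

Centre (9, −5), r² = 45. |PO|² = (−19)² + (−8)² = 425.
The tangent meets the radius at right angles, so tangent² = |PO|² − r² = 425 − 45 = 380.

2√95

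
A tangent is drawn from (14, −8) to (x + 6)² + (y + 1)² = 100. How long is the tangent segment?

With centre O = (−6, −1), |OP|² = 449 and r² = 100.
By the tangent–radius right angle, tangent length = √(|PO|² − r²) = √349.

√349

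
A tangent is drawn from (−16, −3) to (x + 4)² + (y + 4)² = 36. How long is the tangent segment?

With centre O = (−4, −4), |OP|² = 145 and r² = 36.
The tangent meets the radius at right angles, so tangent² = |PO|² − r² = 145 − 36 = 109.

√109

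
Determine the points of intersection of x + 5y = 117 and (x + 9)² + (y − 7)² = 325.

Express y = (117 − x)/5 and substitute into the circle:
26x² + 286x + 624 = 0  ⟹  x² + 11x + 24 = 0
x = −3 or x = −8, giving (−3, 24) and (−8, 25).

(−8, 25) and (−3, 24)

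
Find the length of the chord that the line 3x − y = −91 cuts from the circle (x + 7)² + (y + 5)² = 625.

The distance from (−7, −5) to the line is 75/√10, and r² = 625.
Half the chord is √(r² − d²) = √(125/2), so the full chord is 5√10.

5√10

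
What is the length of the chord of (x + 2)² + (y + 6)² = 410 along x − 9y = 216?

The distance from (−2, −6) to the line is 164/√82, and r² = 410.
Chord = 2√(r² − d²) = 2·√(82) = 2√82.

2√82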